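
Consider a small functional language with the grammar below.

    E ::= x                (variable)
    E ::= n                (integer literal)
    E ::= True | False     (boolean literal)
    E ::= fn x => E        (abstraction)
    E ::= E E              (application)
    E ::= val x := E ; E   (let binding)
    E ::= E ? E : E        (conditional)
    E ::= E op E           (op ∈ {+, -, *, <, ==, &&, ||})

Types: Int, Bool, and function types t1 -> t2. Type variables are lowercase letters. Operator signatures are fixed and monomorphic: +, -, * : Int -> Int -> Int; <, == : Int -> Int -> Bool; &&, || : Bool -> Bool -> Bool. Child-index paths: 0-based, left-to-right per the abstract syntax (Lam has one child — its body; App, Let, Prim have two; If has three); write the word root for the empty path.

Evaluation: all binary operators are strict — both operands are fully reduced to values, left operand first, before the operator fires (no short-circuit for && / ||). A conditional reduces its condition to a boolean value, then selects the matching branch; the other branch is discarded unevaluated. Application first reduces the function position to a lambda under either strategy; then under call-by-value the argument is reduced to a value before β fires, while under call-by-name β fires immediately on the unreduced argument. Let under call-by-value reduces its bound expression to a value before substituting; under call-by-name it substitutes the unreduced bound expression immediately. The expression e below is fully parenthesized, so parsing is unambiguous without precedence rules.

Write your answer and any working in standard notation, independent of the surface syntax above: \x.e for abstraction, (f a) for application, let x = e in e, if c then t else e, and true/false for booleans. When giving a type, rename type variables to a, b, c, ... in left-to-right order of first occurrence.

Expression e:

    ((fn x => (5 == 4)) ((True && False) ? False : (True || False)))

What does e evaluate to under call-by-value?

Answer: false

Trace:
step 0: ((\x.(5 == 4)) (if (true && false) then false else (true || false)))
step 1: [delta@1.0] ((\x.(5 == 4)) (if false then false else (true || false)))
step 2: [if@1] ((\x.(5 == 4)) (true || false))
step 3: [delta@1] ((\x.(5 == 4)) true)
step 4: [beta@root] (5 == 4)
step 5: [delta@root] false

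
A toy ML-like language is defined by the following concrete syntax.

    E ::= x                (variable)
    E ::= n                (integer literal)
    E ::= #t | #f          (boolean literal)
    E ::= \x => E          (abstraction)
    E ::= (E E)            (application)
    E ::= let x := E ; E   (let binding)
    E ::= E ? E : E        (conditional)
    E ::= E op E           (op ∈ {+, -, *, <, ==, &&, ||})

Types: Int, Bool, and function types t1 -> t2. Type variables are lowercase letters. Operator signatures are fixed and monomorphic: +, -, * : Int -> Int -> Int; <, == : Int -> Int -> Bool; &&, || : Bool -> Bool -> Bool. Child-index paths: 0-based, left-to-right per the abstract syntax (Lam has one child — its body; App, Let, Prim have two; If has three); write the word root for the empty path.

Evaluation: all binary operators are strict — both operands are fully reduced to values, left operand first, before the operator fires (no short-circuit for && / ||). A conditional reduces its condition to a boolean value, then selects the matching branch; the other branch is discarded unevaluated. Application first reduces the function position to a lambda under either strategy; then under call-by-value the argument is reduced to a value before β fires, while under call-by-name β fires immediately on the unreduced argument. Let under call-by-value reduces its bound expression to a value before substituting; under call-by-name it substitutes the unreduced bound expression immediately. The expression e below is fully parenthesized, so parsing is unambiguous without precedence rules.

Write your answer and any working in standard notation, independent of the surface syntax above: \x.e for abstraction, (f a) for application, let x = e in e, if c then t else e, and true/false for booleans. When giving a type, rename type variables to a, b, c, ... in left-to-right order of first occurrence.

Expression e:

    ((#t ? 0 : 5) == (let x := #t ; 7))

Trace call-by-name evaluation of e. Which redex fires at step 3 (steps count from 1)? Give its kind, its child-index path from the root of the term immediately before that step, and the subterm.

Working:
step 0: ((if true then 0 else 5) == (let x = true in 7))
step 1: [if@0] (0 == (let x = true in 7))
step 2: [let@1] (0 == 7)
step 3: [delta@root] false

Answer: delta at root : (0 == 7)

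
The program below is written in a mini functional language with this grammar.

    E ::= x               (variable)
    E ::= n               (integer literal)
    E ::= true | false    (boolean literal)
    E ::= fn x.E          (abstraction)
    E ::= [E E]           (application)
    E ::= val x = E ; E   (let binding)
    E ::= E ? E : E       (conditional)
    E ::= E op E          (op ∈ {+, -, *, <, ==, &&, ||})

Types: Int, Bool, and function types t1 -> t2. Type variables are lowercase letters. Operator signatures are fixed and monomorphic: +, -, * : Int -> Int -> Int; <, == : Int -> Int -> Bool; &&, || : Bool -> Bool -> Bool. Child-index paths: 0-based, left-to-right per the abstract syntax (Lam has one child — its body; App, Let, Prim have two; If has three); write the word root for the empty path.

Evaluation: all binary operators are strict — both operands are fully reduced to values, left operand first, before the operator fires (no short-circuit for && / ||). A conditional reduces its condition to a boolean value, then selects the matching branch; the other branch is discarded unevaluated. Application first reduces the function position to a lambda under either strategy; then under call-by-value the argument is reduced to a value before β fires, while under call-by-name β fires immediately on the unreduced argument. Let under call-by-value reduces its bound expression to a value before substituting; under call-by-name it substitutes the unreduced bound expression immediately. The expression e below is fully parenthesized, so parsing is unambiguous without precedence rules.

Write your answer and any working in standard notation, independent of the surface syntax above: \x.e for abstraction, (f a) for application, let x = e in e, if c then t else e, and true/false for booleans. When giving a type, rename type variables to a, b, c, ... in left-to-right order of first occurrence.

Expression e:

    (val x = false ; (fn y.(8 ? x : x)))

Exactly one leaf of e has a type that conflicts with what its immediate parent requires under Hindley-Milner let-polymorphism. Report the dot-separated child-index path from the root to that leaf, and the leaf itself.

Derivation:
let x : Bool
  unify Int ~ Bool
  FAIL: mismatch Int ~ Bool

Answer: 1.0.0 : 8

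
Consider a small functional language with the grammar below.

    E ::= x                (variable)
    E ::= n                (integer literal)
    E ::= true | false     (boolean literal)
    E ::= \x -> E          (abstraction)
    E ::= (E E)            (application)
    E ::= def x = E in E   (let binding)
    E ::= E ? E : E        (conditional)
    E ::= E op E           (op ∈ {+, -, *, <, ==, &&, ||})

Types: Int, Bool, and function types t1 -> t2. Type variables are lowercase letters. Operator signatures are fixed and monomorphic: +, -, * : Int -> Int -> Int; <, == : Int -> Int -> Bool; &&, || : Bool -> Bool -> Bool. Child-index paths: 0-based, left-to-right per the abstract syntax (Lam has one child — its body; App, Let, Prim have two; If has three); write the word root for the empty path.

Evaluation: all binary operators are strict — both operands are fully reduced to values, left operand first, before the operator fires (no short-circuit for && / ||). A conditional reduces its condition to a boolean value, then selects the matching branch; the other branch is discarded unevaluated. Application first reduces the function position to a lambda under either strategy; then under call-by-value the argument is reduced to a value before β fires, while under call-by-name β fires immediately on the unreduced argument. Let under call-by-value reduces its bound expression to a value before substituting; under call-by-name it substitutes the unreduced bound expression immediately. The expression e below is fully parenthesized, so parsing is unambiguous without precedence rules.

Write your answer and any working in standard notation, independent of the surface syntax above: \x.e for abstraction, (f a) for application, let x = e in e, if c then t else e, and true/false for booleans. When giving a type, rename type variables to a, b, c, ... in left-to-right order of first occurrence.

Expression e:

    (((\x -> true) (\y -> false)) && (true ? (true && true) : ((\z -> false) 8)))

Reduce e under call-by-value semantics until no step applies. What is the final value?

Answer: true

Derivation:
step 0: (((\x.true) (\y.false)) && (if true then (true && true) else ((\z.false) 8)))
step 1: [beta@0] (true && (if true then (true && true) else ((\z.false) 8)))
step 2: [if@1] (true && (true && true))
step 3: [delta@1] (true && true)
step 4: [delta@root] true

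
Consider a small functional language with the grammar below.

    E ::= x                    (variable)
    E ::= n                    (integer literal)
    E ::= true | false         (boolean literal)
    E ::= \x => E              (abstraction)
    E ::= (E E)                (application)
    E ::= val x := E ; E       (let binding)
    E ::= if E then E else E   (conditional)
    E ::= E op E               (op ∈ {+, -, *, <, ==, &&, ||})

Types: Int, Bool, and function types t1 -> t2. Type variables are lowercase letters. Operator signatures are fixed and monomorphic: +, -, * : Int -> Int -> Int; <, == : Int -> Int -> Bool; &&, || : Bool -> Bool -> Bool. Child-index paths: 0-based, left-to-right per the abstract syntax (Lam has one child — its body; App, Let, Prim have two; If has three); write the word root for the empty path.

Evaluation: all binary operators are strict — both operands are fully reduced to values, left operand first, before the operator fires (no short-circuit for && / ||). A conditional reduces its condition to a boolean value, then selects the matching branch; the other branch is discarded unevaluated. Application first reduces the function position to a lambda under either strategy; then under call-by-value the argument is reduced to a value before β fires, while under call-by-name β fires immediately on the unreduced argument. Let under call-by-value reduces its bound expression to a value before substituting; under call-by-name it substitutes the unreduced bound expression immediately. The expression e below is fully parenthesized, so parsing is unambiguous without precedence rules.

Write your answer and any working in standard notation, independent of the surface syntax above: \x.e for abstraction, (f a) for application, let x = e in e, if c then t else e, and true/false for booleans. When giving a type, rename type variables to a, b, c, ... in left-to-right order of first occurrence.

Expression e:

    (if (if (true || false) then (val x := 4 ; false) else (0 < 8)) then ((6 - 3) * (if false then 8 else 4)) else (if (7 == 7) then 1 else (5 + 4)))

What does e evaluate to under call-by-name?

Derivation:
step 0: (if (if (true || false) then (let x = 4 in false) else (0 < 8)) then ((6 - 3) * (if false then 8 else 4)) else (if (7 == 7) then 1 else (5 + 4)))
step 1: [delta@0.0] (if (if true then (let x = 4 in false) else (0 < 8)) then ((6 - 3) * (if false then 8 else 4)) else (if (7 == 7) then 1 else (5 + 4)))
step 2: [if@0] (if (let x = 4 in false) then ((6 - 3) * (if false then 8 else 4)) else (if (7 == 7) then 1 else (5 + 4)))
step 3: [let@0] (if false then ((6 - 3) * (if false then 8 else 4)) else (if (7 == 7) then 1 else (5 + 4)))
step 4: [if@root] (if (7 == 7) then 1 else (5 + 4))
step 5: [delta@0] (if true then 1 else (5 + 4))
step 6: [if@root] 1

Answer: 1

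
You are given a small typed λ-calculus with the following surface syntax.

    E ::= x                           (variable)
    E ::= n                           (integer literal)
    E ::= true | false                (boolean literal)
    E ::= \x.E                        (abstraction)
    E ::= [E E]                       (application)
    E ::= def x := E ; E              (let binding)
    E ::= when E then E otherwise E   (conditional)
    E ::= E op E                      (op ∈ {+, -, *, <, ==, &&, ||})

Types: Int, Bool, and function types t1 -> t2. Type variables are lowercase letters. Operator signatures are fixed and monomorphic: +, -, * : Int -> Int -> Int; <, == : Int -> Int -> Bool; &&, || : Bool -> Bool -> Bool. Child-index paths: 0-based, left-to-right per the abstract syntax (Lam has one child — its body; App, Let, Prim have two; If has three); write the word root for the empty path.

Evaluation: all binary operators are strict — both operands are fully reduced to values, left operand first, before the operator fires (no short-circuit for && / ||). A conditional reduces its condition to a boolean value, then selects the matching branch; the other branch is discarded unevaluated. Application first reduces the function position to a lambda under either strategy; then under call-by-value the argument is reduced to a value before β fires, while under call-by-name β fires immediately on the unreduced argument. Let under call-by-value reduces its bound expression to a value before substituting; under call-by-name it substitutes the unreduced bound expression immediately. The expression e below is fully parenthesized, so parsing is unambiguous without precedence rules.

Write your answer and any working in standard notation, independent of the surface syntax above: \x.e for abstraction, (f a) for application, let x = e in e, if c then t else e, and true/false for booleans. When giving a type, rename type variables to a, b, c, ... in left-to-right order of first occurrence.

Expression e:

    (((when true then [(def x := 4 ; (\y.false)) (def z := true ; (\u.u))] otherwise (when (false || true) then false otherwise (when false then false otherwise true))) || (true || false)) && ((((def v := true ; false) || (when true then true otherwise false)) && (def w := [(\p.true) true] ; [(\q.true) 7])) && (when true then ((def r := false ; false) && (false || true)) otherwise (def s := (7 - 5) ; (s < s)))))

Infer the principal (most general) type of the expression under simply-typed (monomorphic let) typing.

Working:
  unify Bool ~ Bool
let x : Int
\y._ : a -> Bool
let z : Bool
u : b
\u._ : b -> b
  unify a -> Bool ~ (b -> b) -> c
  unify a ~ b -> b
  unify Bool ~ c
_ _ : Bool
  unify Bool ~ Bool
  unify Bool ~ Bool
  unify Bool ~ Bool
  unify Bool ~ Bool
  unify Bool ~ Bool
  unify Bool ~ Bool
  unify Bool ~ Bool
  unify Bool ~ Bool
  unify Bool ~ Bool
  unify Bool ~ Bool
  unify Bool ~ Bool
  unify Bool ~ Bool
let v : Bool
  unify Bool ~ Bool
  unify Bool ~ Bool
  unify Bool ~ Bool
  unify Bool ~ Bool
  unify Bool ~ Bool
\p._ : d -> Bool
  unify d -> Bool ~ Bool -> e
  unify d ~ Bool
  unify Bool ~ e
_ _ : Bool
let w : Bool
\q._ : f -> Bool
  unify f -> Bool ~ Int -> g
  unify f ~ Int
  unify Bool ~ g
_ _ : Bool
  unify Bool ~ Bool
  unify Bool ~ Bool
  unify Bool ~ Bool
let r : Bool
  unify Bool ~ Bool
  unify Bool ~ Bool
  unify Bool ~ Bool
  unify Bool ~ Bool
  unify Int ~ Int
  unify Int ~ Int
let s : Int
s : Int
  unify Int ~ Int
s : Int
  unify Int ~ Int
  unify Bool ~ Bool
  unify Bool ~ Bool
  unify Bool ~ Bool

Answer: Bool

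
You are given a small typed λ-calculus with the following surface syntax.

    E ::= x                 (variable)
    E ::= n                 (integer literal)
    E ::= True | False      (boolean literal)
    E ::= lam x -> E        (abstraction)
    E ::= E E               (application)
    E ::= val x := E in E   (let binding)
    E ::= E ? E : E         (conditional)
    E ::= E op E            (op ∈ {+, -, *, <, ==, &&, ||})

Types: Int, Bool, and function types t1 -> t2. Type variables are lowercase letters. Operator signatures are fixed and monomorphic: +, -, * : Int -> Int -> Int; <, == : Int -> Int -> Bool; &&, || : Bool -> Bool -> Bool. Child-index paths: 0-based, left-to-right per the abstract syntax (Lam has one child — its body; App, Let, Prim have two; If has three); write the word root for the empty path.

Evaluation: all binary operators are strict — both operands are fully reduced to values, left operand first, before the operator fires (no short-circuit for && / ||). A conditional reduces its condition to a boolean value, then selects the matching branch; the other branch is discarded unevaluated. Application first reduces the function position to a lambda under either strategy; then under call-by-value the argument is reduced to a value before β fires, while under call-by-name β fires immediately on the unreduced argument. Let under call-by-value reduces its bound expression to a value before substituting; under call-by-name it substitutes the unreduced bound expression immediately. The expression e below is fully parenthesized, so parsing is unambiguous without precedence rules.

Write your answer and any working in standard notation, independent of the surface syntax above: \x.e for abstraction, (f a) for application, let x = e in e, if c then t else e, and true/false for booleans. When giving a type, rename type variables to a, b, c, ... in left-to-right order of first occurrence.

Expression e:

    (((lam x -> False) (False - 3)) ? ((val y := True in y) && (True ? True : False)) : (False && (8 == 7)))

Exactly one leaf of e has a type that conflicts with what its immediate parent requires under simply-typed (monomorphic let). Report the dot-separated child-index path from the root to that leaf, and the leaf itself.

Answer: 0.1.0 : false

Derivation:
\x._ : a -> Bool
  unify Bool ~ Int
  FAIL: mismatch Bool ~ Int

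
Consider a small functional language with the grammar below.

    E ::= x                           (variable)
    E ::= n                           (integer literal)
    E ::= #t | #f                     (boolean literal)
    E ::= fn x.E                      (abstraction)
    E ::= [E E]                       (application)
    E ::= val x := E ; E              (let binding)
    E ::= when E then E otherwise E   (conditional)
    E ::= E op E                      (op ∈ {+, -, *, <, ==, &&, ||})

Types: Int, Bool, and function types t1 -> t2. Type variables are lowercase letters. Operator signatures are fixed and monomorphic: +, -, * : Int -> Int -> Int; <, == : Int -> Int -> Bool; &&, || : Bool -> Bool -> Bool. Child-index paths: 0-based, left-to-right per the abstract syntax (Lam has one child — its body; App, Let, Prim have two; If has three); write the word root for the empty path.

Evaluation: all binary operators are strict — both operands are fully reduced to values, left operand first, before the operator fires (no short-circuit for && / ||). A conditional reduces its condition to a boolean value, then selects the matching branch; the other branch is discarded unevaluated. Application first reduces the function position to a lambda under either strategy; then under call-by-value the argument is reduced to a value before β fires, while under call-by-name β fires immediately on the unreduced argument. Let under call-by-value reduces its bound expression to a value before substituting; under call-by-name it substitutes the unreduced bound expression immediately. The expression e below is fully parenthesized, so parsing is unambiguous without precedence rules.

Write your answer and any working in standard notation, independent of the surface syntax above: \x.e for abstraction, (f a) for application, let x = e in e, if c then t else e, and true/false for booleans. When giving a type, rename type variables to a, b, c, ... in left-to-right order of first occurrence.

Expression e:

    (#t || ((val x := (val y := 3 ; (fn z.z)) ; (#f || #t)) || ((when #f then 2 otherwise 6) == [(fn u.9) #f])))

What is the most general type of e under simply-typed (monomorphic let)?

Working:
  unify Bool ~ Bool
let y : Int
z : a
\z._ : a -> a
let x : a -> a
  unify Bool ~ Bool
  unify Bool ~ Bool
  unify Bool ~ Bool
  unify Bool ~ Bool
  unify Int ~ Int
  unify Int ~ Int
\u._ : b -> Int
  unify b -> Int ~ Bool -> c
  unify b ~ Bool
  unify Int ~ c
_ _ : Int
  unify Int ~ Int
  unify Bool ~ Bool
  unify Bool ~ Bool

Answer: Bool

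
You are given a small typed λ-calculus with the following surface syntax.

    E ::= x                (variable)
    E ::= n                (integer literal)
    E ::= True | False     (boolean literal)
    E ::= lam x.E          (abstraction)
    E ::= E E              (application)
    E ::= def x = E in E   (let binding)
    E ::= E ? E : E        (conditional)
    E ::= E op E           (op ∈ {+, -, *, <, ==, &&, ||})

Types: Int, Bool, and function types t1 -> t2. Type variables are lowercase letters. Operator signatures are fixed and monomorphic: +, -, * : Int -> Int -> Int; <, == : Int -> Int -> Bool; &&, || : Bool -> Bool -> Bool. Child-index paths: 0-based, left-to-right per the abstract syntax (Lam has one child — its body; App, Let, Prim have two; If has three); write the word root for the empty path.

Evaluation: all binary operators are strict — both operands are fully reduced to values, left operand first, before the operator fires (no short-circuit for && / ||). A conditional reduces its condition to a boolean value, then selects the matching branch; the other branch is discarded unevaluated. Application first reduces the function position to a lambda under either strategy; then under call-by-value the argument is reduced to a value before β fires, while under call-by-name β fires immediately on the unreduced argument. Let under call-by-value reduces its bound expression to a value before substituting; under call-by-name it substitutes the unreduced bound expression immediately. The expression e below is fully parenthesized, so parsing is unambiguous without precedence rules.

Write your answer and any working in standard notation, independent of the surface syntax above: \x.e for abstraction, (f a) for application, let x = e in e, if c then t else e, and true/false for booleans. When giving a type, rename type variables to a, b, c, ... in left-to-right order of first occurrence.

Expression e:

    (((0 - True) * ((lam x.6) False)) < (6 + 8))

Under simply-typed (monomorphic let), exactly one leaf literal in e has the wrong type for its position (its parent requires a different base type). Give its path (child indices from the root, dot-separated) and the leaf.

Answer: 0.0.1 : true

Working:
  unify Int ~ Int
  unify Bool ~ Int
  FAIL: mismatch Bool ~ Int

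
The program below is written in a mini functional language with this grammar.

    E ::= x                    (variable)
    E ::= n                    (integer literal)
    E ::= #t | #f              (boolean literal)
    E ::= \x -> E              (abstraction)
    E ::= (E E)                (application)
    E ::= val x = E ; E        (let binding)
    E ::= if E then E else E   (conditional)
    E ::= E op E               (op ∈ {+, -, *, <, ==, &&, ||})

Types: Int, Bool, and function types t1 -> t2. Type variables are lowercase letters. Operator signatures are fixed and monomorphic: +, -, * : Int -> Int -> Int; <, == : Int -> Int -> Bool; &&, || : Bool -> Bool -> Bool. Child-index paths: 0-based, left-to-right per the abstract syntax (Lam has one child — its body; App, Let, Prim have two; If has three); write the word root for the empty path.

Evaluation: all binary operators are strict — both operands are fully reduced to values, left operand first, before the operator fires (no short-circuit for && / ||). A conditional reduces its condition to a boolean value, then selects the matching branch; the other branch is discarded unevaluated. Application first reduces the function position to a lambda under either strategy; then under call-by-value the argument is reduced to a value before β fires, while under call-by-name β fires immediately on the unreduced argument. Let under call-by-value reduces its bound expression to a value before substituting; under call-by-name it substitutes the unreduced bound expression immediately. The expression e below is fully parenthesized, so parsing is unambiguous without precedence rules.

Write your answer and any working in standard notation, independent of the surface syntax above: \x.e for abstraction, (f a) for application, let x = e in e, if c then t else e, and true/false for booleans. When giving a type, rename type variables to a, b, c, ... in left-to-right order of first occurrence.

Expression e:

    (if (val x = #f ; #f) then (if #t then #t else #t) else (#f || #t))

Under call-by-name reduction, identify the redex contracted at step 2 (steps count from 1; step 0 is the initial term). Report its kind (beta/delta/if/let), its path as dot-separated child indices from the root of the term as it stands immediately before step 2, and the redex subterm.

Trace:
step 0: (if (let x = false in false) then (if true then true else true) else (false || true))
step 1: [let@0] (if false then (if true then true else true) else (false || true))
step 2: [if@root] (false || true)

Answer: if at root : (if false then (if true then true else true) else (false || true))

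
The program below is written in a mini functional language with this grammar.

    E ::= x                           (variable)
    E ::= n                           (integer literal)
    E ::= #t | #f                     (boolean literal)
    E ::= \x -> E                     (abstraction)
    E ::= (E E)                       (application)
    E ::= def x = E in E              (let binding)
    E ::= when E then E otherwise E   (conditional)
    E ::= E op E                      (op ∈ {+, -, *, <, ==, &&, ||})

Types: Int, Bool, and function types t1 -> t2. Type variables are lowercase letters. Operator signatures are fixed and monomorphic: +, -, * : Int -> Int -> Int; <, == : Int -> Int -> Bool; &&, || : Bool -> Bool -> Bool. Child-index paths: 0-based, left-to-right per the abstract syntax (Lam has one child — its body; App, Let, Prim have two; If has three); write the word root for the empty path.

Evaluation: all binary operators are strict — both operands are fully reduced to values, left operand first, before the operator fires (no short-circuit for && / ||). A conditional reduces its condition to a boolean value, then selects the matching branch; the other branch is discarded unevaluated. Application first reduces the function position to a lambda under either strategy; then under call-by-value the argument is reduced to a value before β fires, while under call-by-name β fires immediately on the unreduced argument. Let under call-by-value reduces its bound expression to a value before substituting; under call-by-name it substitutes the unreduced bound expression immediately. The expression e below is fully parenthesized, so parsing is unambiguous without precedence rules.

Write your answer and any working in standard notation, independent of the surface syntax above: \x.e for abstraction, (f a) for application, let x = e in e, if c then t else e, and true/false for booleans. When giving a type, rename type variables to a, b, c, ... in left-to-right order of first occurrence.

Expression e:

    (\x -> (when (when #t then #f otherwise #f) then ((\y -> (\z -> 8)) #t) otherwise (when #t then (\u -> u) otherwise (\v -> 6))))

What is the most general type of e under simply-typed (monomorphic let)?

Derivation:
  unify Bool ~ Bool
  unify Bool ~ Bool
  unify Bool ~ Bool
\z._ : c -> Int
\y._ : b -> c -> Int
  unify b -> c -> Int ~ Bool -> d
  unify b ~ Bool
  unify c -> Int ~ d
_ _ : c -> Int
  unify Bool ~ Bool
u : e
\u._ : e -> e
\v._ : f -> Int
  unify e -> e ~ f -> Int
  unify e ~ f
  unify f ~ Int
  unify c -> Int ~ Int -> Int
  unify c ~ Int
  unify Int ~ Int
\x._ : a -> Int -> Int

Answer: a -> Int -> Int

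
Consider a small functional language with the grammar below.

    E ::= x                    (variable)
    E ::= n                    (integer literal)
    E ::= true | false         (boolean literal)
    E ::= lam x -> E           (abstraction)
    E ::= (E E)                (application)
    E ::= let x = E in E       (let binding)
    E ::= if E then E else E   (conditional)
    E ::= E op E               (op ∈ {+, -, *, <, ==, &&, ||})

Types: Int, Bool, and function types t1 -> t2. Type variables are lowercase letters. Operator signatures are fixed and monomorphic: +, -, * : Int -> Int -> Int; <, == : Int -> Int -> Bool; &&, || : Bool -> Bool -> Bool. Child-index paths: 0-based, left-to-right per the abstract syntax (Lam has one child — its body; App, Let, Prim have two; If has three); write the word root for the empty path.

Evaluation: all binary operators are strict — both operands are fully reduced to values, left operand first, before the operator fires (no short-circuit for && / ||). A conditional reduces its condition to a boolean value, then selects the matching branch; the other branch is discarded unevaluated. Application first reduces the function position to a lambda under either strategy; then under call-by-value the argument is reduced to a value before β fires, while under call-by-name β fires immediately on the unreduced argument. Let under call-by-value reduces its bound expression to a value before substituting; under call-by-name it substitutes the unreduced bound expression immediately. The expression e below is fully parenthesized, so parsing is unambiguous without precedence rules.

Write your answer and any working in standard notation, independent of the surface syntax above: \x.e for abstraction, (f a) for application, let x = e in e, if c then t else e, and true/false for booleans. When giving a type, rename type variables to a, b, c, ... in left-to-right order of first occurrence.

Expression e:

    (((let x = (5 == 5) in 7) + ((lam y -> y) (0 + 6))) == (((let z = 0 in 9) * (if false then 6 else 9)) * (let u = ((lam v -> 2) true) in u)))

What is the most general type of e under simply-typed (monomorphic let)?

Trace:
  unify Int ~ Int
  unify Int ~ Int
let x : Bool
  unify Int ~ Int
y : a
\y._ : a -> a
  unify Int ~ Int
  unify Int ~ Int
  unify a -> a ~ Int -> b
  unify a ~ Int
  unify Int ~ b
_ _ : Int
  unify Int ~ Int
  unify Int ~ Int
let z : Int
  unify Int ~ Int
  unify Bool ~ Bool
  unify Int ~ Int
  unify Int ~ Int
  unify Int ~ Int
\v._ : c -> Int
  unify c -> Int ~ Bool -> d
  unify c ~ Bool
  unify Int ~ d
_ _ : Int
let u : Int
u : Int
  unify Int ~ Int
  unify Int ~ Int

Answer: Bool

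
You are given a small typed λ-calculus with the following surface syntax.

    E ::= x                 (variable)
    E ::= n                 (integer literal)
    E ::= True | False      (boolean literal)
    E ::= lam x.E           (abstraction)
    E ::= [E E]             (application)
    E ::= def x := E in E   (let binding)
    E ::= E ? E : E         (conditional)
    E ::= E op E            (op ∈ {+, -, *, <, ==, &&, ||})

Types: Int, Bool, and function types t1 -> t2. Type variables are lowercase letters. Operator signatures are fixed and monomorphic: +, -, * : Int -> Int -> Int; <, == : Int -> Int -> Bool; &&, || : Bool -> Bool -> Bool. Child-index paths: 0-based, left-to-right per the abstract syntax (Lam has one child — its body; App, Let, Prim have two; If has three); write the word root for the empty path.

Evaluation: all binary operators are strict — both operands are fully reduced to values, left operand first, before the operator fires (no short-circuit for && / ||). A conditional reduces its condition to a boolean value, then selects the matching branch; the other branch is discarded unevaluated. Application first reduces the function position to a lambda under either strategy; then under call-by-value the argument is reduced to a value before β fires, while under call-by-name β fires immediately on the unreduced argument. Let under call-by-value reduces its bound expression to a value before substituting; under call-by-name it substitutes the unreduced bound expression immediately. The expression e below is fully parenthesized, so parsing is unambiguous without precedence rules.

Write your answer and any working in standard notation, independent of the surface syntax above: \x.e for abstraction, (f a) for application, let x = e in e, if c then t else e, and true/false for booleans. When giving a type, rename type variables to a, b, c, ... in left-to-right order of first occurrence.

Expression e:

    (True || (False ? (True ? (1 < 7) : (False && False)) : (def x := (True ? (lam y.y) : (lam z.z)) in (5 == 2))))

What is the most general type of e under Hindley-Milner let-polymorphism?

Answer: Bool

Working:
  unify Bool ~ Bool
  unify Bool ~ Bool
  unify Bool ~ Bool
  unify Int ~ Int
  unify Int ~ Int
  unify Bool ~ Bool
  unify Bool ~ Bool
  unify Bool ~ Bool
  unify Bool ~ Bool
y : a
\y._ : a -> a
z : b
\z._ : b -> b
  unify a -> a ~ b -> b
  unify a ~ b
  unify b ~ b
let x : forall. b -> b
  unify Int ~ Int
  unify Int ~ Int
  unify Bool ~ Bool
  unify Bool ~ Bool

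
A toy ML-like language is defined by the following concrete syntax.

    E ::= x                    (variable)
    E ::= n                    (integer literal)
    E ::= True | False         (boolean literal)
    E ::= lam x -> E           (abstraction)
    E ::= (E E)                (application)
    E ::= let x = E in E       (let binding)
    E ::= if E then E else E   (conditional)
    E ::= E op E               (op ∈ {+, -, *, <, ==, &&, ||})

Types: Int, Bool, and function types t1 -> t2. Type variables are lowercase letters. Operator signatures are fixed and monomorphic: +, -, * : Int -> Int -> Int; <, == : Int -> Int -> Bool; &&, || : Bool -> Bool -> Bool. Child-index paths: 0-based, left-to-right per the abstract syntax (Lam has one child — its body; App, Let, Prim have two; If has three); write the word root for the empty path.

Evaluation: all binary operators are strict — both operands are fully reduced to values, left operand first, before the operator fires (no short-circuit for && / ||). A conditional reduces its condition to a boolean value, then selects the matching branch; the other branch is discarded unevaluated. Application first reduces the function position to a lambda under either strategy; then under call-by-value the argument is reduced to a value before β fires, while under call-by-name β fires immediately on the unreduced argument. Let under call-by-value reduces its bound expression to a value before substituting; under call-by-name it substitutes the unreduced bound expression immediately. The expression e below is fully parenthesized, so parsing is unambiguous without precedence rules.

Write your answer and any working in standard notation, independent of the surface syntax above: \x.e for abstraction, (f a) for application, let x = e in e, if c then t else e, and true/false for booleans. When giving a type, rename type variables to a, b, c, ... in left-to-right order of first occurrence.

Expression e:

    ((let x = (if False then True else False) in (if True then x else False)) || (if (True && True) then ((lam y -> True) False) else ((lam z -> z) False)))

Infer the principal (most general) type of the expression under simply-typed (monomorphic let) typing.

Derivation:
  unify Bool ~ Bool
  unify Bool ~ Bool
let x : Bool
  unify Bool ~ Bool
x : Bool
  unify Bool ~ Bool
  unify Bool ~ Bool
  unify Bool ~ Bool
  unify Bool ~ Bool
  unify Bool ~ Bool
\y._ : a -> Bool
  unify a -> Bool ~ Bool -> b
  unify a ~ Bool
  unify Bool ~ b
_ _ : Bool
z : c
\z._ : c -> c
  unify c -> c ~ Bool -> d
  unify c ~ Bool
  unify Bool ~ d
_ _ : Bool
  unify Bool ~ Bool
  unify Bool ~ Bool

Answer: Bool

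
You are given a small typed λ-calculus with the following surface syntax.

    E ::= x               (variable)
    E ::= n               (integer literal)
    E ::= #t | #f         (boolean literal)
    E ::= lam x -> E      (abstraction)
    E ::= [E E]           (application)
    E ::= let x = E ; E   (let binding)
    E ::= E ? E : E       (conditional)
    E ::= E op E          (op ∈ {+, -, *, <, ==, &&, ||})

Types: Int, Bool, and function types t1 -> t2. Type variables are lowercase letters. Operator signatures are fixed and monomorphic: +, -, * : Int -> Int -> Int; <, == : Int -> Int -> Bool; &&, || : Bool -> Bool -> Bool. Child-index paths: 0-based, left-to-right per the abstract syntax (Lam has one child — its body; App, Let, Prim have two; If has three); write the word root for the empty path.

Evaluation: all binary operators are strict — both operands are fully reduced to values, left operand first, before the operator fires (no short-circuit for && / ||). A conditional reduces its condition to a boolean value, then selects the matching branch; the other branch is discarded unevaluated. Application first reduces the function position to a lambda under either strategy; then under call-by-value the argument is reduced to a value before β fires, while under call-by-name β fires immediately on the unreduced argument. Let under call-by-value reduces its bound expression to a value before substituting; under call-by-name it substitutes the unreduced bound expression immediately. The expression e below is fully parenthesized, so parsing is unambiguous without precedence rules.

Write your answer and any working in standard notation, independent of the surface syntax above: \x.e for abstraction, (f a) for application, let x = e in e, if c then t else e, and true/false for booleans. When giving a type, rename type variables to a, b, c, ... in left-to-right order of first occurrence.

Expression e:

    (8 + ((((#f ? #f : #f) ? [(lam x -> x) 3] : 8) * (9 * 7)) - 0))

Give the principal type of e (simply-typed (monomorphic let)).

Answer: Int

Derivation:
  unify Int ~ Int
  unify Bool ~ Bool
  unify Bool ~ Bool
  unify Bool ~ Bool
x : a
\x._ : a -> a
  unify a -> a ~ Int -> b
  unify a ~ Int
  unify Int ~ b
_ _ : Int
  unify Int ~ Int
  unify Int ~ Int
  unify Int ~ Int
  unify Int ~ Int
  unify Int ~ Int
  unify Int ~ Int
  unify Int ~ Int
  unify Int ~ Int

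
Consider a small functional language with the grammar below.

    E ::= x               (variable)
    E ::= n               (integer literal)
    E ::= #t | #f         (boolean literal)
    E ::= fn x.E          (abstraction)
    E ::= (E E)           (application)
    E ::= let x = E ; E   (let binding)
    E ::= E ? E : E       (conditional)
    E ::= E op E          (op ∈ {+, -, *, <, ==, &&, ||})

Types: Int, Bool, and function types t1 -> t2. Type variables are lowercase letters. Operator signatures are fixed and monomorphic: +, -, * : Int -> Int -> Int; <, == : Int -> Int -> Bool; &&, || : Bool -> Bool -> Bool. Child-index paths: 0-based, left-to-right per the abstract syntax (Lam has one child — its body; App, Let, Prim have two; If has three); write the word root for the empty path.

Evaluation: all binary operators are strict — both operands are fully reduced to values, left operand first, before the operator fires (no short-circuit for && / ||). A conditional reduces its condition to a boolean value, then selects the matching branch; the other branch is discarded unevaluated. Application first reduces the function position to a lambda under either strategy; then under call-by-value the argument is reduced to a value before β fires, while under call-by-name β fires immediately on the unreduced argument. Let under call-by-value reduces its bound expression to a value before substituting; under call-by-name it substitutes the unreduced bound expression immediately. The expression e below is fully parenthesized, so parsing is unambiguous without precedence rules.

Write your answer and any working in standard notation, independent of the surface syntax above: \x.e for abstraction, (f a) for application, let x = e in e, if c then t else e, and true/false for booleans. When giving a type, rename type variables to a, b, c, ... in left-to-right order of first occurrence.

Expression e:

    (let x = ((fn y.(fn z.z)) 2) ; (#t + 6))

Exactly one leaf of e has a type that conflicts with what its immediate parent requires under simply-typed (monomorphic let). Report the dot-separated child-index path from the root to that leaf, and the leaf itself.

Derivation:
z : b
\z._ : b -> b
\y._ : a -> b -> b
  unify a -> b -> b ~ Int -> c
  unify a ~ Int
  unify b -> b ~ c
_ _ : b -> b
let x : b -> b
  unify Bool ~ Int
  FAIL: mismatch Bool ~ Int

Answer: 1.0 : true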